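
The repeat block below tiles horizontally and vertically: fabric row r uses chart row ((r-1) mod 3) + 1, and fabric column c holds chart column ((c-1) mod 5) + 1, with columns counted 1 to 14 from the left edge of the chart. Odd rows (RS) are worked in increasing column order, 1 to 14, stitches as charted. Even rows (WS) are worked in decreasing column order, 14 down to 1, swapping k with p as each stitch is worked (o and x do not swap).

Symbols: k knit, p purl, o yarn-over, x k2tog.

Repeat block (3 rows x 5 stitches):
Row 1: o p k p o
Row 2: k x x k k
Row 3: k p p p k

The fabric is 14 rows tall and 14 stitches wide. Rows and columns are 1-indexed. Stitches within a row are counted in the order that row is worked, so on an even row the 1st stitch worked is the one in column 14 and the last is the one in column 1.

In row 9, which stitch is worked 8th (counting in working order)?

Stitch:
p

Derivation:
For row 9: chart row = ((9-1) mod 3) + 1 = 3; this is a RS (odd) row.
Chart row 3 tiled across columns 1-14: k p p p k k p p p k k p p p
Right side: take the tiled row as-is (worked left to right from column 1).
The 8th stitch worked is p.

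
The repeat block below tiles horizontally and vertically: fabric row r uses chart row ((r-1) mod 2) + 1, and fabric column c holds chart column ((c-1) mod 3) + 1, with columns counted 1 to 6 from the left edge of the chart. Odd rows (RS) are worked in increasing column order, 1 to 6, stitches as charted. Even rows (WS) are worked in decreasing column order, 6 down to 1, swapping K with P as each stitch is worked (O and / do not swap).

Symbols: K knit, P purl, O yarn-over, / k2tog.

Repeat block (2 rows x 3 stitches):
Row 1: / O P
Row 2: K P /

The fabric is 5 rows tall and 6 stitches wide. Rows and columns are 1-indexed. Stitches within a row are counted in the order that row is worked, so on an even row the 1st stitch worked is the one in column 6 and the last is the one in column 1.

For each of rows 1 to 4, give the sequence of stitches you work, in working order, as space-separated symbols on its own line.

Row 1: chart row 1, RS - tile across columns 1-6 and work as-is.
Row 2: chart row 2, WS - tiled (columns 1-6): K P / K P /; work from column 6 back to 1 with K<->P swapped.
Row 3: chart row 1, RS - tile across columns 1-6 and work as-is.
Row 4: chart row 2, WS - tiled (columns 1-6): K P / K P /; work from column 6 back to 1 with K<->P swapped.

Rows as worked:
/ O P / O P
/ K P / K P
/ O P / O P
/ K P / K P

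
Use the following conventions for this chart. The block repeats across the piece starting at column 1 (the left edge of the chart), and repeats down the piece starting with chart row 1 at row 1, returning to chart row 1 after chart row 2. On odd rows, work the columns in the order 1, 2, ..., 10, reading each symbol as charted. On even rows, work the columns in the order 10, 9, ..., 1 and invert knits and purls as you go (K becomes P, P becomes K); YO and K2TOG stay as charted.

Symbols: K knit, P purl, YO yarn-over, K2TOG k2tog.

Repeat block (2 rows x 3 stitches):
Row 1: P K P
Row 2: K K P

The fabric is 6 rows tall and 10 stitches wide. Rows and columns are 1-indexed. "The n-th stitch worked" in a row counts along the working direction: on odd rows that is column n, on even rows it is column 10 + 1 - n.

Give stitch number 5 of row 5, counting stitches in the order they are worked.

Row 5 uses chart row ((5-1) mod 2)+1 = 1. Row 5 is odd, so RS.
Chart row 1 tiled across columns 1-10: P K P P K P P K P P
Right side: take the tiled row as-is (worked left to right from column 1).
Stitch 5 in working order -> K

Result:
K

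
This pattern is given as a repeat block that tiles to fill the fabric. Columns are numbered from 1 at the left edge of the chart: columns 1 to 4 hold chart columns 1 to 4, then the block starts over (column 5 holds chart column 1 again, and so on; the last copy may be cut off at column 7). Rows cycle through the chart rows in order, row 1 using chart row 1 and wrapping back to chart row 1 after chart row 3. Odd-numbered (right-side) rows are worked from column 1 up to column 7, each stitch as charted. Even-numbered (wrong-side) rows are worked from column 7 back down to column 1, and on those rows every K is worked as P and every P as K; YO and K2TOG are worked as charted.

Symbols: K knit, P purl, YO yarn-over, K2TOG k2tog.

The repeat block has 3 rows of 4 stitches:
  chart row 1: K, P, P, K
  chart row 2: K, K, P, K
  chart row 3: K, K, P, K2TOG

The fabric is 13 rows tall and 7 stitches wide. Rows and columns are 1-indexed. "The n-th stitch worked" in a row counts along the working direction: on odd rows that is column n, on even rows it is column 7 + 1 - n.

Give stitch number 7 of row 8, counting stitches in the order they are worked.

Result:
P

Derivation:
Row 8 uses chart row ((8-1) mod 3)+1 = 2. Row 8 is even, so WS.
Chart row 2 tiled across columns 1-7: K K P K K K P
Wrong side: read the tiled row from column 7 down to 1 and exchange K with P (leave YO, K2TOG).
Row 8 as worked: K P P P K P P
The 7th stitch worked is P.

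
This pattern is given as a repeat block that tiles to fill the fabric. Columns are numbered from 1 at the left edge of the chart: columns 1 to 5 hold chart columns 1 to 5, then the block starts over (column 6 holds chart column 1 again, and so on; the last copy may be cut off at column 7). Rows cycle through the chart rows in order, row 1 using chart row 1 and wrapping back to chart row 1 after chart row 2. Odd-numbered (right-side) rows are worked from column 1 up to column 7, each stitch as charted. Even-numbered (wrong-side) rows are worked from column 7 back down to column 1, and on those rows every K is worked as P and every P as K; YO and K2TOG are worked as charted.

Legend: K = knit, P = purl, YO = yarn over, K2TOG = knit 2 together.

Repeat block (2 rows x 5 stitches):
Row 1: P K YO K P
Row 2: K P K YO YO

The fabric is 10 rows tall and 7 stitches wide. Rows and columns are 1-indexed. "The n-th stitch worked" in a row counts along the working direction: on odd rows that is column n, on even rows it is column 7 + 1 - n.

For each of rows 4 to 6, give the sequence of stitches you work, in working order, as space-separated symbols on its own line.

Row 4: chart row 2, WS - tiled (columns 1-7): K P K YO YO K P; work from column 7 back to 1 with K<->P swapped.
Row 5: chart row 1, RS - tile across columns 1-7 and work as-is.
Row 6: chart row 2, WS - tiled (columns 1-7): K P K YO YO K P; work from column 7 back to 1 with K<->P swapped.

== ROWS AS WORKED ==
K P YO YO P K P
P K YO K P P K
K P YO YO P K P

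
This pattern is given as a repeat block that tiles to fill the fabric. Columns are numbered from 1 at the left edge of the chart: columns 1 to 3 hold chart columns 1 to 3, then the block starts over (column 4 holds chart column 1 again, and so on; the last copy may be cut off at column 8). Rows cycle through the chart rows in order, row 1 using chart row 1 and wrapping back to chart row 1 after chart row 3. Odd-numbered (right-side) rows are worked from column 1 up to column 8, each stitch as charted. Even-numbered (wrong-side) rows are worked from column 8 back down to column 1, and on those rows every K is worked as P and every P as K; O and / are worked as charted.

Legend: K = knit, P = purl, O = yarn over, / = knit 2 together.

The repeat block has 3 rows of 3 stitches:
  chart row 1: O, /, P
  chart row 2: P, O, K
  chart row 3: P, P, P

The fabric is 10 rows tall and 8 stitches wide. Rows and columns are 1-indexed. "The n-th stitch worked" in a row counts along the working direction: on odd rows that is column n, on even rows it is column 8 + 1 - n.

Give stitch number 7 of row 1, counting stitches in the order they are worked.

== STITCH ==
O

Derivation:
Row 1 uses chart row ((1-1) mod 3)+1 = 1. Row 1 is odd, so RS.
Chart row 1 tiled across columns 1-8: O / P O / P O /
RS: work column 1 to column 8, symbols as charted — the tiled row is the row as worked.
Stitch 7 in working order -> O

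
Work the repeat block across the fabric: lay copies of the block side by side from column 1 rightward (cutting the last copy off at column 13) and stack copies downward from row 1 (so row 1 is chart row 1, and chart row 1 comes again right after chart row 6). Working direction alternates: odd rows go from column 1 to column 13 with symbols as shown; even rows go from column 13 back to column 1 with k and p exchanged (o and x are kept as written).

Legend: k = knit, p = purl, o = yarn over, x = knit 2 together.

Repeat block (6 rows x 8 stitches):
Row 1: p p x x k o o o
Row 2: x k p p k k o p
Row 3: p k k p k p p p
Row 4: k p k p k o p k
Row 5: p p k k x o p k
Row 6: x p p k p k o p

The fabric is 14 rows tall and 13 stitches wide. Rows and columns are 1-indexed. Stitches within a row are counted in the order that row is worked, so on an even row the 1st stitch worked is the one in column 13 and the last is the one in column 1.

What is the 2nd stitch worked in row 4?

== STITCH ==
k

Derivation:
For row 4: chart row = ((4-1) mod 6) + 1 = 4; this is a WS (even) row.
Chart row 4 tiled across columns 1-13: k p k p k o p k k p k p k
WS row: flip the tiled sequence (start at column 13) and apply k<->p; o and x stay.
Row 4 as worked: p k p k p p k o p k p k p
Counting 2 along the worked row gives k.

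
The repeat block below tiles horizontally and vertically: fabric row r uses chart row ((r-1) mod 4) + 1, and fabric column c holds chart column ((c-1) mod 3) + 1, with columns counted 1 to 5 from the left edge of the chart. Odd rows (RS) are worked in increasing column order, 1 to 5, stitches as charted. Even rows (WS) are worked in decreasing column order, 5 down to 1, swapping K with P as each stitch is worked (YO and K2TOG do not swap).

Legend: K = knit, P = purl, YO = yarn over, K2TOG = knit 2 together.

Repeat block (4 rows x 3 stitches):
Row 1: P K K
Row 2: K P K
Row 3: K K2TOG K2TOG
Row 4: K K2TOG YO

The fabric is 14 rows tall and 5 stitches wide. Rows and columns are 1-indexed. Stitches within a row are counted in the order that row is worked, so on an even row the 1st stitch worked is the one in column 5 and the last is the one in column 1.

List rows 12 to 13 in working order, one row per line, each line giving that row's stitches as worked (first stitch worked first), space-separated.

Row 12: chart row 4, WS - tiled (columns 1-5): K K2TOG YO K K2TOG; work from column 5 back to 1 with K<->P swapped.
Row 13: chart row 1, RS - tile across columns 1-5 and work as-is.

Result:
K2TOG P YO K2TOG P
P K K P K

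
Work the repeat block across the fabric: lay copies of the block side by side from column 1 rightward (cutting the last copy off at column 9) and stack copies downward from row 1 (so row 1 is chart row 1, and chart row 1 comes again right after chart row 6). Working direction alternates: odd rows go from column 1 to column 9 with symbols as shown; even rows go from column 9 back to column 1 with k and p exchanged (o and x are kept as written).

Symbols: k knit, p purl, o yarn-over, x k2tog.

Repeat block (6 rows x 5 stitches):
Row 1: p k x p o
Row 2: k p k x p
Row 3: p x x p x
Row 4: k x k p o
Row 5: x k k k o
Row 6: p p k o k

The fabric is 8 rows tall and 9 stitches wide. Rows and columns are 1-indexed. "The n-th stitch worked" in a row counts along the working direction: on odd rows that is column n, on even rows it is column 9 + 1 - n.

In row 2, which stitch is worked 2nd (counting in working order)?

Result:
p

Derivation:
Row 2 uses chart row ((2-1) mod 6)+1 = 2. Row 2 is even, so WS.
Chart row 2 tiled across columns 1-9: k p k x p k p k x
Wrong side: read the tiled row from column 9 down to 1 and exchange k with p (leave o, x).
Row 2 as worked: x p k p k x p k p
Counting 2 along the worked row gives p.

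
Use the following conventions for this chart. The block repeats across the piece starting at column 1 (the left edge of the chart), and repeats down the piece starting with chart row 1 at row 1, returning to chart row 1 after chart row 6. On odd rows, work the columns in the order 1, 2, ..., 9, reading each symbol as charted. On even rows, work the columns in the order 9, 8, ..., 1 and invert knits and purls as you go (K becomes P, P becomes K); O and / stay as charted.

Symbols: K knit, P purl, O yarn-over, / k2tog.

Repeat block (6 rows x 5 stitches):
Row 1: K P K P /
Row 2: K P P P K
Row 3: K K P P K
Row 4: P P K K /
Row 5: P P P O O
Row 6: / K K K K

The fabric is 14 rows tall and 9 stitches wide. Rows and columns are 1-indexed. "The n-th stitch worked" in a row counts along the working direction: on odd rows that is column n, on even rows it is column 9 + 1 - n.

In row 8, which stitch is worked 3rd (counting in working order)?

Result:
K

Derivation:
Row 8: (8-1) mod 6 = 1, so use chart row 2. Even row -> WS.
Chart row 2 tiled across columns 1-9: K P P P K K P P P
WS: work from column 9 back to column 1 (reverse the tiled row), swapping K<->P (O and / unchanged).
Row 8 as worked: K K K P P K K K P
Stitch 3 in working order -> K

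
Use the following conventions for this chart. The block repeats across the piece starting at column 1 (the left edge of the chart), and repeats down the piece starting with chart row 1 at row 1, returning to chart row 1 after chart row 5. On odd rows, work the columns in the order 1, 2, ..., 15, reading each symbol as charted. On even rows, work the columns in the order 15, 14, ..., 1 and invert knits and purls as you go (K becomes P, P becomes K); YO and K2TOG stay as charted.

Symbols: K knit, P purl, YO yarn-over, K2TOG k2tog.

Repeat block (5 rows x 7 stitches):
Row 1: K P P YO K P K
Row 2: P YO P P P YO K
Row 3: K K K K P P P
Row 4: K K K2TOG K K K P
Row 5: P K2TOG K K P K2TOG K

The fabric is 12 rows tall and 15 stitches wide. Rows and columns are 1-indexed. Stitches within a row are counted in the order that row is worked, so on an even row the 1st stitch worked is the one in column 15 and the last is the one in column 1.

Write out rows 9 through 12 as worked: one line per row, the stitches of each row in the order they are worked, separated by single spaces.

Row 9: chart row 4, RS - tile across columns 1-15 and work as-is.
Row 10: chart row 5, WS - tiled (columns 1-15): P K2TOG K K P K2TOG K P K2TOG K K P K2TOG K P; work from column 15 back to 1 with K<->P swapped.
Row 11: chart row 1, RS - tile across columns 1-15 and work as-is.
Row 12: chart row 2, WS - tiled (columns 1-15): P YO P P P YO K P YO P P P YO K P; work from column 15 back to 1 with K<->P swapped.

== ROWS AS WORKED ==
K K K2TOG K K K P K K K2TOG K K K P K
K P K2TOG K P P K2TOG K P K2TOG K P P K2TOG K
K P P YO K P K K P P YO K P K K
K P YO K K K YO K P YO K K K YO K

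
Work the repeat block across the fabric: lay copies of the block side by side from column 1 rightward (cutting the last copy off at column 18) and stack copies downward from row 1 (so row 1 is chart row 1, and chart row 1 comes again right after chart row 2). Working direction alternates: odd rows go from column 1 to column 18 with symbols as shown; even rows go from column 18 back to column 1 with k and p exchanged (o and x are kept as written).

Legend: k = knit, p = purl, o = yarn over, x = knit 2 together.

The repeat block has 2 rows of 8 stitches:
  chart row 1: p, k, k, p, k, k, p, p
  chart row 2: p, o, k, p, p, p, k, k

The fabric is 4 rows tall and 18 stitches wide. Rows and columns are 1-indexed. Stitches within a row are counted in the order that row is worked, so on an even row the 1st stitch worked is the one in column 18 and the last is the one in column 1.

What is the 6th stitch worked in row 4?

== STITCH ==
k

Derivation:
Row 4 uses chart row ((4-1) mod 2)+1 = 2. Row 4 is even, so WS.
Chart row 2 tiled across columns 1-18: p o k p p p k k p o k p p p k k p o
Wrong side: read the tiled row from column 18 down to 1 and exchange k with p (leave o, x).
Row 4 as worked: o k p p k k k p o k p p k k k p o k
Stitch 6 in working order -> k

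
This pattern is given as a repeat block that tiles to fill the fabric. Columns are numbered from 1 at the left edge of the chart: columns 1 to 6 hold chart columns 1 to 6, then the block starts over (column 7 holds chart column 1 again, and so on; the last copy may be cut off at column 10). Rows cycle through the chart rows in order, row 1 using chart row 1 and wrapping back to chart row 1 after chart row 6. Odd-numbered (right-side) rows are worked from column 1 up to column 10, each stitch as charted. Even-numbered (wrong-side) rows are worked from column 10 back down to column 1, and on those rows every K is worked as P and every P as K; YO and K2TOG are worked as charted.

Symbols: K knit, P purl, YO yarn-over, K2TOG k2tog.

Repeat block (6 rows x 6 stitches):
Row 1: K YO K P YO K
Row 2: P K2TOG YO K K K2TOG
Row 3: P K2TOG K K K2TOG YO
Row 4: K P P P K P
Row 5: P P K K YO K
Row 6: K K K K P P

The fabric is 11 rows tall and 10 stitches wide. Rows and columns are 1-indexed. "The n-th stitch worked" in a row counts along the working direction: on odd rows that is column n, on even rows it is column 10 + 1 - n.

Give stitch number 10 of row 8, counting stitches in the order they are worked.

== STITCH ==
K

Derivation:
For row 8: chart row = ((8-1) mod 6) + 1 = 2; this is a WS (even) row.
Chart row 2 tiled across columns 1-10: P K2TOG YO K K K2TOG P K2TOG YO K
WS: work from column 10 back to column 1 (reverse the tiled row), swapping K<->P (YO and K2TOG unchanged).
Row 8 as worked: P YO K2TOG K K2TOG P P YO K2TOG K
Stitch 10 in working order -> K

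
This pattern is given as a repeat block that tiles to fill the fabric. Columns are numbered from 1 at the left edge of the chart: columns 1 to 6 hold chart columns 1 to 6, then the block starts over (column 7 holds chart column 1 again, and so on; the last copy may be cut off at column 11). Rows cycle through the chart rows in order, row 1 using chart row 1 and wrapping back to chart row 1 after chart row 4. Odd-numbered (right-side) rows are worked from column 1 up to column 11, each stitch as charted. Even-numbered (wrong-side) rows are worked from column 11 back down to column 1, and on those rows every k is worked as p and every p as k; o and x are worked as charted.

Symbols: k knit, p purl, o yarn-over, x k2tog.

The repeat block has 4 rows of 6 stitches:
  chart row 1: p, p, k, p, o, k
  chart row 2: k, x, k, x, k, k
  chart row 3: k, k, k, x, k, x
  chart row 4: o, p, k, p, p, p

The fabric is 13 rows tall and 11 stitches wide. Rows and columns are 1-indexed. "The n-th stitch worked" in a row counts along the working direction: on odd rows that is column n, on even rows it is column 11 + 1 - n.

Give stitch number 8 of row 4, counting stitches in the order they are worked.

== STITCH ==
k

Derivation:
Row 4 uses chart row ((4-1) mod 4)+1 = 4. Row 4 is even, so WS.
Chart row 4 tiled across columns 1-11: o p k p p p o p k p p
WS row: flip the tiled sequence (start at column 11) and apply k<->p; o and x stay.
Row 4 as worked: k k p k o k k k p k o
Stitch 8 in working order -> k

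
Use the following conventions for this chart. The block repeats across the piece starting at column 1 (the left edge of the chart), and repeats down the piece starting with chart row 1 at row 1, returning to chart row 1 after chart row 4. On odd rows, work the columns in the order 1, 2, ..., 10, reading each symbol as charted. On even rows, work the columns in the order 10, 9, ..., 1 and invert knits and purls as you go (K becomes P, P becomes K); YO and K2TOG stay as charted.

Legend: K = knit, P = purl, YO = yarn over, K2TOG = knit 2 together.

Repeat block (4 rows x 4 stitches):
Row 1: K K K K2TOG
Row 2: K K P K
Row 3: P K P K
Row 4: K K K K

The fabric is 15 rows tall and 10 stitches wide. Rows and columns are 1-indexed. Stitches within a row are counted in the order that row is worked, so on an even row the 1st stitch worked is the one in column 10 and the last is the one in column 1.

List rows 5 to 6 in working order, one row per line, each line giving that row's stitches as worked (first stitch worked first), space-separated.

== ROWS AS WORKED ==
K K K K2TOG K K K K2TOG K K
P P P K P P P K P P

Derivation:
Row 5: chart row 1, RS - tile across columns 1-10 and work as-is.
Row 6: chart row 2, WS - tiled (columns 1-10): K K P K K K P K K K; work from column 10 back to 1 with K<->P swapped.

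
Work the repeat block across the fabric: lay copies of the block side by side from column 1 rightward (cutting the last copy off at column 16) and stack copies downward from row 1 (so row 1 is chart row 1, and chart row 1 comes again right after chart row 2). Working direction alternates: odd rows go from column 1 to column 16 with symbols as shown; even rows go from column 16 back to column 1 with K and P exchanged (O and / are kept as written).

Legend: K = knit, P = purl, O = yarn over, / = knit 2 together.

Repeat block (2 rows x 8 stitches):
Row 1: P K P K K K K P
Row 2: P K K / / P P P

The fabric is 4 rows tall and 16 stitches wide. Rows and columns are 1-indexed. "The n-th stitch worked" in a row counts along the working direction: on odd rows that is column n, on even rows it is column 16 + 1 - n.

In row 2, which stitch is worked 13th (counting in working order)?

== STITCH ==
/

Derivation:
Row 2: (2-1) mod 2 = 1, so use chart row 2. Even row -> WS.
Chart row 2 tiled across columns 1-16: P K K / / P P P P K K / / P P P
Wrong side: read the tiled row from column 16 down to 1 and exchange K with P (leave O, /).
Row 2 as worked: K K K / / P P K K K K / / P P K
Counting 13 along the worked row gives /.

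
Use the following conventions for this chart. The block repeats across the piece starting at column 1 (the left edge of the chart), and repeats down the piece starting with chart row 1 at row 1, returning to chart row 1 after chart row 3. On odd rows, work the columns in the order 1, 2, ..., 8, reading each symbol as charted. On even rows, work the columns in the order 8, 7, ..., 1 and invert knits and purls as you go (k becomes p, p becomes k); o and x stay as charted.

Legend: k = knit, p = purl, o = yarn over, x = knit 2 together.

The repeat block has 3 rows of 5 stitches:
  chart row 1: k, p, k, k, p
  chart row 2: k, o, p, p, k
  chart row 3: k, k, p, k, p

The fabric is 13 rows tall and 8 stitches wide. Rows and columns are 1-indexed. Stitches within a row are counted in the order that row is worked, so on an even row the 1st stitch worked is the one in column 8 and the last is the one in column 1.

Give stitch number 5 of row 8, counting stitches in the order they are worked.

Stitch:
k

Derivation:
Row 8 uses chart row ((8-1) mod 3)+1 = 2. Row 8 is even, so WS.
Chart row 2 tiled across columns 1-8: k o p p k k o p
WS row: flip the tiled sequence (start at column 8) and apply k<->p; o and x stay.
Row 8 as worked: k o p p k k o p
Stitch 5 in working order -> k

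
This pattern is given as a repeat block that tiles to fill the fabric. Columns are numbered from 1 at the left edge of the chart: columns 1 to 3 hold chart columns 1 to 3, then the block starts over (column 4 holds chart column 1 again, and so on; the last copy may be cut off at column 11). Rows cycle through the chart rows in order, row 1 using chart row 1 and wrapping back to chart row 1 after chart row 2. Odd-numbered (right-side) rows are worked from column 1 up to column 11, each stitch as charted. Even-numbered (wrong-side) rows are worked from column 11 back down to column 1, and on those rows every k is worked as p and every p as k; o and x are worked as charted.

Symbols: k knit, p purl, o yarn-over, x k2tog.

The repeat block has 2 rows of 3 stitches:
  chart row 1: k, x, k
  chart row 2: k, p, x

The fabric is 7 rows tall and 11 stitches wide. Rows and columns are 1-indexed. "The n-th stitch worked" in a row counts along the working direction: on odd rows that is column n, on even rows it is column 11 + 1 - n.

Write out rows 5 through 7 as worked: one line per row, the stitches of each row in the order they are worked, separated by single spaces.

Row 5: chart row 1, RS - tile across columns 1-11 and work as-is.
Row 6: chart row 2, WS - tiled (columns 1-11): k p x k p x k p x k p; work from column 11 back to 1 with k<->p swapped.
Row 7: chart row 1, RS - tile across columns 1-11 and work as-is.

Rows as worked:
k x k k x k k x k k x
k p x k p x k p x k p
k x k k x k k x k k x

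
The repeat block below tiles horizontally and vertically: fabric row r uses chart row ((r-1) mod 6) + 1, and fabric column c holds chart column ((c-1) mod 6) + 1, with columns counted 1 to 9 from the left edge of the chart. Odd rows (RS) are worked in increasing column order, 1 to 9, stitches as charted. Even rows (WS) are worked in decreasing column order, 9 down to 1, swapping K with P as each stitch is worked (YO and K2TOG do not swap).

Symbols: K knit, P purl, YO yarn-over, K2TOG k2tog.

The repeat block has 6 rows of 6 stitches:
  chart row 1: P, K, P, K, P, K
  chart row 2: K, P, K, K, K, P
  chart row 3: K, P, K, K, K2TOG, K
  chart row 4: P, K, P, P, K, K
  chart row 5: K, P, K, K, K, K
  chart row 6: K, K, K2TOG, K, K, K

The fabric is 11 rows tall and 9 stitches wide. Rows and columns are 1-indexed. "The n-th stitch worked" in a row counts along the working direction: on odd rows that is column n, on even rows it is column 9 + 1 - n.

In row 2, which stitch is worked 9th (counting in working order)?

For row 2: chart row = ((2-1) mod 6) + 1 = 2; this is a WS (even) row.
Chart row 2 tiled across columns 1-9: K P K K K P K P K
WS: work from column 9 back to column 1 (reverse the tiled row), swapping K<->P (YO and K2TOG unchanged).
Row 2 as worked: P K P K P P P K P
Stitch 9 in working order -> P

== STITCH ==
P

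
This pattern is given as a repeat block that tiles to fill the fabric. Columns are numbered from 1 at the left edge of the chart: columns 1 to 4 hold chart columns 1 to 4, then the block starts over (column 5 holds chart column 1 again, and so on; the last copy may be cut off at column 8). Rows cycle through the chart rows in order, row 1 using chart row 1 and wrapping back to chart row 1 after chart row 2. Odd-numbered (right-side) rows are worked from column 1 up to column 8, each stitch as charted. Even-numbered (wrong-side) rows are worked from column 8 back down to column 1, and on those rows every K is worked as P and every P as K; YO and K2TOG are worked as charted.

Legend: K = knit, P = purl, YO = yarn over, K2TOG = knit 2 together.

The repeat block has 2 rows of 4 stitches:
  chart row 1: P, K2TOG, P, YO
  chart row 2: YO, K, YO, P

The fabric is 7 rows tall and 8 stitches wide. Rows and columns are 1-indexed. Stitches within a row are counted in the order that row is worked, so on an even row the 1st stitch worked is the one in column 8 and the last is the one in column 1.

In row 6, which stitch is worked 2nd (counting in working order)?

== STITCH ==
YO

Derivation:
Row 6: (6-1) mod 2 = 1, so use chart row 2. Even row -> WS.
Chart row 2 tiled across columns 1-8: YO K YO P YO K YO P
Wrong side: read the tiled row from column 8 down to 1 and exchange K with P (leave YO, K2TOG).
Row 6 as worked: K YO P YO K YO P YO
Counting 2 along the worked row gives YO.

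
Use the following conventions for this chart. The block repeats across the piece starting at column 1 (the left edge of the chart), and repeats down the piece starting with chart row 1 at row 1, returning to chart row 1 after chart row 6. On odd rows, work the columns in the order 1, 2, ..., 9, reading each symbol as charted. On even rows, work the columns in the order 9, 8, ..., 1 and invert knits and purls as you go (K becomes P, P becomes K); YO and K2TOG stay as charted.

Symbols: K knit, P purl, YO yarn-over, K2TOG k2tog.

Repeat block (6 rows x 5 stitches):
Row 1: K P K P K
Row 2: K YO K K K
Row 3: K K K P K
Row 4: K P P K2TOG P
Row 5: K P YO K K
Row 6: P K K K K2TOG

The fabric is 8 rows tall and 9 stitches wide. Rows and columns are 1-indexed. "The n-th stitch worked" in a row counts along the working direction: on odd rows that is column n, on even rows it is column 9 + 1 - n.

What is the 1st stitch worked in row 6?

Row 6 uses chart row ((6-1) mod 6)+1 = 6. Row 6 is even, so WS.
Chart row 6 tiled across columns 1-9: P K K K K2TOG P K K K
Wrong side: read the tiled row from column 9 down to 1 and exchange K with P (leave YO, K2TOG).
Row 6 as worked: P P P K K2TOG P P P K
Counting 1 along the worked row gives P.

Stitch:
P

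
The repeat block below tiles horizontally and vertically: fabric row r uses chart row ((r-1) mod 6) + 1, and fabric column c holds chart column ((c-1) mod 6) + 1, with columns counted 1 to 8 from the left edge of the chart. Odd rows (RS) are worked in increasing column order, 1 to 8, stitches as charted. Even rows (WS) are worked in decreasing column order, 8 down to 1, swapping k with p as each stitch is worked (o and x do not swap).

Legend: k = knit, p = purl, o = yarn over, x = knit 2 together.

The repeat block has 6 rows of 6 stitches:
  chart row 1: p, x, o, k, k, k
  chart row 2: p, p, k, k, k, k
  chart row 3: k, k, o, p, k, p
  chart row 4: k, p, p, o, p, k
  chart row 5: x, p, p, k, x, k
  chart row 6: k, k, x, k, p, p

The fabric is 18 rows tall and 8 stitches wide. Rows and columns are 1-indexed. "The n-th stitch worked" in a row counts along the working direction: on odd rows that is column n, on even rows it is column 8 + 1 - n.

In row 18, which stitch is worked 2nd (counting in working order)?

Result:
p

Derivation:
For row 18: chart row = ((18-1) mod 6) + 1 = 6; this is a WS (even) row.
Chart row 6 tiled across columns 1-8: k k x k p p k k
WS row: flip the tiled sequence (start at column 8) and apply k<->p; o and x stay.
Row 18 as worked: p p k k p x p p
The 2nd stitch worked is p.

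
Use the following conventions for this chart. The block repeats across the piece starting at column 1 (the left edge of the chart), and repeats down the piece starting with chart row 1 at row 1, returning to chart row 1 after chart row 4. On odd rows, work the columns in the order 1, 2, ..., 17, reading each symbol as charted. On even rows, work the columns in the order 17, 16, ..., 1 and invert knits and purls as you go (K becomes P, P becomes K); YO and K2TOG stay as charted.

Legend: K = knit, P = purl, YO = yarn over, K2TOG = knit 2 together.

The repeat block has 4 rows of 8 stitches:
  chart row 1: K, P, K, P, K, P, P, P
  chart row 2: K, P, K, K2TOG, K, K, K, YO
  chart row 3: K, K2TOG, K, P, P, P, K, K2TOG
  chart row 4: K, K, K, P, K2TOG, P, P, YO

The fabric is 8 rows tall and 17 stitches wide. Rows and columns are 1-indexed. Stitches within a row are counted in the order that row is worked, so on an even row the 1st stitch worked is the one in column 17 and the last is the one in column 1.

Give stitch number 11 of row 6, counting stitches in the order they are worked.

Result:
P

Derivation:
Row 6: (6-1) mod 4 = 1, so use chart row 2. Even row -> WS.
Chart row 2 tiled across columns 1-17: K P K K2TOG K K K YO K P K K2TOG K K K YO K
WS: work from column 17 back to column 1 (reverse the tiled row), swapping K<->P (YO and K2TOG unchanged).
Row 6 as worked: P YO P P P K2TOG P K P YO P P P K2TOG P K P
Stitch 11 in working order -> P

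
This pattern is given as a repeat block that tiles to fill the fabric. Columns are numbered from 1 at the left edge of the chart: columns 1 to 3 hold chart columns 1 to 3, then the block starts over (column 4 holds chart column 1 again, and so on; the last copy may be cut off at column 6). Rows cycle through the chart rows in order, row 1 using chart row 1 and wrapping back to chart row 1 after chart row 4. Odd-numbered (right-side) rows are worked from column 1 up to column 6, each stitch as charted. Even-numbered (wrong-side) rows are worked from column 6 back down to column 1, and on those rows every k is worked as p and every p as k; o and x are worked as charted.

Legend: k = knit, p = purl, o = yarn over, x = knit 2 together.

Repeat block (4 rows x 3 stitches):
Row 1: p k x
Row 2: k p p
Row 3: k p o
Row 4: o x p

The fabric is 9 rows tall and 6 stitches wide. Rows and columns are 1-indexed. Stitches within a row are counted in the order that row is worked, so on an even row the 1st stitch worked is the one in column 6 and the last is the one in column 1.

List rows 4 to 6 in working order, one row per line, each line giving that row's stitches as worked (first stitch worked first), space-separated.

Row 4: chart row 4, WS - tiled (columns 1-6): o x p o x p; work from column 6 back to 1 with k<->p swapped.
Row 5: chart row 1, RS - tile across columns 1-6 and work as-is.
Row 6: chart row 2, WS - tiled (columns 1-6): k p p k p p; work from column 6 back to 1 with k<->p swapped.

== ROWS AS WORKED ==
k x o k x o
p k x p k x
k k p k k p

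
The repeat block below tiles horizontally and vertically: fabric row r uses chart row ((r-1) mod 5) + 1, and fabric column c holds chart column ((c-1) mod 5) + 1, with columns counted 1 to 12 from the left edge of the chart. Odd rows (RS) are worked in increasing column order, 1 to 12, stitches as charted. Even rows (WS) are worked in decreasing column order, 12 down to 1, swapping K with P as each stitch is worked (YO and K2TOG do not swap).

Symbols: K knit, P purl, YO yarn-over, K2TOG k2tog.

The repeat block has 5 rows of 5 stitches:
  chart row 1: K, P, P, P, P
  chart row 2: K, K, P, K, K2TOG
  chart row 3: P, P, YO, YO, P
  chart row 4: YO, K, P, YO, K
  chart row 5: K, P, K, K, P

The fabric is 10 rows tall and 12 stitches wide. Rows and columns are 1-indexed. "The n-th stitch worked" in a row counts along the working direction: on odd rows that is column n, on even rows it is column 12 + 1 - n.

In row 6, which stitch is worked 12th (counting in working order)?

Row 6: (6-1) mod 5 = 0, so use chart row 1. Even row -> WS.
Chart row 1 tiled across columns 1-12: K P P P P K P P P P K P
Wrong side: read the tiled row from column 12 down to 1 and exchange K with P (leave YO, K2TOG).
Row 6 as worked: K P K K K K P K K K K P
Stitch 12 in working order -> P

Result:
P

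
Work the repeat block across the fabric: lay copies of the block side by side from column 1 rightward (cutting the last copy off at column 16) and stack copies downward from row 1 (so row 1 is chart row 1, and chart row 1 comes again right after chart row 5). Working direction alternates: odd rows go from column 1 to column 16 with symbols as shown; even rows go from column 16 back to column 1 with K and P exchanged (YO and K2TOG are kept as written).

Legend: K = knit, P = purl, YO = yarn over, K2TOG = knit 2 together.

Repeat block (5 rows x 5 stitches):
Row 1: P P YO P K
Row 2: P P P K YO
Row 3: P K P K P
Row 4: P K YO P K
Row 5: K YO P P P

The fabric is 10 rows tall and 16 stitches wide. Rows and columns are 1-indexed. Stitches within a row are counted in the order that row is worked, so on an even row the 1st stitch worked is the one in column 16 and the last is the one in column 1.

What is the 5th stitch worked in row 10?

Row 10: (10-1) mod 5 = 4, so use chart row 5. Even row -> WS.
Chart row 5 tiled across columns 1-16: K YO P P P K YO P P P K YO P P P K
WS: work from column 16 back to column 1 (reverse the tiled row), swapping K<->P (YO and K2TOG unchanged).
Row 10 as worked: P K K K YO P K K K YO P K K K YO P
Stitch 5 in working order -> YO

Result:
YO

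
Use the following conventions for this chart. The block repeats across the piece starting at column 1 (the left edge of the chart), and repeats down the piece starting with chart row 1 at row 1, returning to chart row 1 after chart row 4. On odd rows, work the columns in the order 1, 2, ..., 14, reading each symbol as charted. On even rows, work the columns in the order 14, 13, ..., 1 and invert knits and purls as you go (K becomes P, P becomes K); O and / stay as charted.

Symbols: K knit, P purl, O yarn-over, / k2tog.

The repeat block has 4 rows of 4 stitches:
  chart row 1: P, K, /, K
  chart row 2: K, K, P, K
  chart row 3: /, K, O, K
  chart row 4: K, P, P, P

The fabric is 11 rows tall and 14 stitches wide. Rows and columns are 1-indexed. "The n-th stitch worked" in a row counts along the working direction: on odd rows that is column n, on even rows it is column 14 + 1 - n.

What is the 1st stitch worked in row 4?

Stitch:
K

Derivation:
Row 4: (4-1) mod 4 = 3, so use chart row 4. Even row -> WS.
Chart row 4 tiled across columns 1-14: K P P P K P P P K P P P K P
WS: work from column 14 back to column 1 (reverse the tiled row), swapping K<->P (O and / unchanged).
Row 4 as worked: K P K K K P K K K P K K K P
The 1st stitch worked is K.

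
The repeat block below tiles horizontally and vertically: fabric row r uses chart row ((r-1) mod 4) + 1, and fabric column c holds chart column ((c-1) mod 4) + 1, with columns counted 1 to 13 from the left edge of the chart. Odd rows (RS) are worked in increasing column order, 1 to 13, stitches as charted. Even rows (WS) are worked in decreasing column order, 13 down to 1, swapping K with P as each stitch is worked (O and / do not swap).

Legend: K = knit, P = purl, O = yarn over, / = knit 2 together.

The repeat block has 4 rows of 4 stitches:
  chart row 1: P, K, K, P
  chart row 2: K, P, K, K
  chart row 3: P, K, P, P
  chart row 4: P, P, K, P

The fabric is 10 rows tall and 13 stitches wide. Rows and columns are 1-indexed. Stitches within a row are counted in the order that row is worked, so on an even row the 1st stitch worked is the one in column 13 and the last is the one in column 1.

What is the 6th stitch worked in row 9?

Result:
K

Derivation:
Row 9: (9-1) mod 4 = 0, so use chart row 1. Odd row -> RS.
Chart row 1 tiled across columns 1-13: P K K P P K K P P K K P P
RS: work column 1 to column 13, symbols as charted — the tiled row is the row as worked.
The 6th stitch worked is K.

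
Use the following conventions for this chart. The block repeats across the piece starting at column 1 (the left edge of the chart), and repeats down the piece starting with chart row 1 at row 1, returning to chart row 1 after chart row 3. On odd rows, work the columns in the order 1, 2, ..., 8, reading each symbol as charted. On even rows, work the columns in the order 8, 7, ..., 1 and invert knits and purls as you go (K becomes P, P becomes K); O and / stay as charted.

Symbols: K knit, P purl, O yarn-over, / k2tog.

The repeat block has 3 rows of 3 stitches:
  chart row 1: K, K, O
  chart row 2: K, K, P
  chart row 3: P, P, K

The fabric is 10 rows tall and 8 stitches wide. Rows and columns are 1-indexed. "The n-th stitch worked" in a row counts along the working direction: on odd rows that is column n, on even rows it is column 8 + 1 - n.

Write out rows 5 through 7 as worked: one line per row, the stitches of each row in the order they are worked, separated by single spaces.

Result:
K K P K K P K K
K K P K K P K K
K K O K K O K K

Derivation:
Row 5: chart row 2, RS - tile across columns 1-8 and work as-is.
Row 6: chart row 3, WS - tiled (columns 1-8): P P K P P K P P; work from column 8 back to 1 with K<->P swapped.
Row 7: chart row 1, RS - tile across columns 1-8 and work as-is.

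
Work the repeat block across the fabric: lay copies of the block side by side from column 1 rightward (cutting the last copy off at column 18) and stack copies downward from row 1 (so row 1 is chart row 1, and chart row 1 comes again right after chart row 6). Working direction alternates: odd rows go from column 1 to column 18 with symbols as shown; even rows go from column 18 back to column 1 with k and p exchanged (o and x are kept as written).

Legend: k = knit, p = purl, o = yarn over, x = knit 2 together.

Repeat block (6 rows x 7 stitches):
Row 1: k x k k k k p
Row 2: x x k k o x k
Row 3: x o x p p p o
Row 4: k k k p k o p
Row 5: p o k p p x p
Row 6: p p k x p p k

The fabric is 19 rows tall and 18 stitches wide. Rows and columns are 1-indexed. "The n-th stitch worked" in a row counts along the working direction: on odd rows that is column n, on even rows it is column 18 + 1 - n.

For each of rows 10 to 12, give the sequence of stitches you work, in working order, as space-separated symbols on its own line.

Result:
k p p p k o p k p p p k o p k p p p
p o k p p x p p o k p p x p p o k p
x p k k p k k x p k k p k k x p k k

Derivation:
Row 10: chart row 4, WS - tiled (columns 1-18): k k k p k o p k k k p k o p k k k p; work from column 18 back to 1 with k<->p swapped.
Row 11: chart row 5, RS - tile across columns 1-18 and work as-is.
Row 12: chart row 6, WS - tiled (columns 1-18): p p k x p p k p p k x p p k p p k x; work from column 18 back to 1 with k<->p swapped.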